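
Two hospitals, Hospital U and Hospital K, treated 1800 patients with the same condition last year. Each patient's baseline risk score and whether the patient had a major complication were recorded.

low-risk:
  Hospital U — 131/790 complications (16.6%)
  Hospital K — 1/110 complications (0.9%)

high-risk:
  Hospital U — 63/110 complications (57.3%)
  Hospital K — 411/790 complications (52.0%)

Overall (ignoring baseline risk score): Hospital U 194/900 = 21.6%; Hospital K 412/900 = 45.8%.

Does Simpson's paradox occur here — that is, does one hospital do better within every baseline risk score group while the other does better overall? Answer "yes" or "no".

yes

Within each baseline risk score level (low-risk 16.6% vs 0.9%; high-risk 57.3% vs 52.0%), Hospital K has the lower rate every time. Pooled: 21.6% vs 45.8% — Hospital U has the lower rate overall. The two comparisons disagree.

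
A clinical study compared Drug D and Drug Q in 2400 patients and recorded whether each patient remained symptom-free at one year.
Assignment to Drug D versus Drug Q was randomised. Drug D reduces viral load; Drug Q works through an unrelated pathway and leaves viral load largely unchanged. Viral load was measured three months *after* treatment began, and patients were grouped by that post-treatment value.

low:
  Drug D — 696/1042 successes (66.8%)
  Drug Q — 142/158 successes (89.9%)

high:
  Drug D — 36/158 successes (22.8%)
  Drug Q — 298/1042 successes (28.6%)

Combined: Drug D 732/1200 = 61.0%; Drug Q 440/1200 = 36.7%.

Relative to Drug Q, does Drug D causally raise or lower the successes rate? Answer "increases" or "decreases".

increases

The stratified and pooled comparisons disagree (Drug Q wins within each viral load; Drug D wins overall), so the answer turns on the causal role of viral load.
The distribution of viral load is itself part of what the drug does — it is an intermediate outcome. Holding it fixed would remove that part of the effect; the total effect is the pooled difference.
Pooled: Drug D 61.0% vs Drug Q 36.7%; Drug D is higher overall.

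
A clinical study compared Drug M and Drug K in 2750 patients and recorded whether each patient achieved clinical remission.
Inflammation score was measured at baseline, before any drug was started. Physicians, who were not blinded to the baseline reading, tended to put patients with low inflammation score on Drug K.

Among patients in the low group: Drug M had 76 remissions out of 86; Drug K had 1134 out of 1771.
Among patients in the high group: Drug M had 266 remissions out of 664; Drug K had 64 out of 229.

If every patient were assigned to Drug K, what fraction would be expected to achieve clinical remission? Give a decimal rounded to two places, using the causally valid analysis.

0.52

Inflammation score differs across drugs for reasons unrelated to any effect of the drug itself, and it separately predicts the outcome — a classic confounder. We must compare within inflammation score levels.
Standardising Drug K to the population inflammation score mix: 0.675·1134/1771 + 0.325·64/229 = 0.523.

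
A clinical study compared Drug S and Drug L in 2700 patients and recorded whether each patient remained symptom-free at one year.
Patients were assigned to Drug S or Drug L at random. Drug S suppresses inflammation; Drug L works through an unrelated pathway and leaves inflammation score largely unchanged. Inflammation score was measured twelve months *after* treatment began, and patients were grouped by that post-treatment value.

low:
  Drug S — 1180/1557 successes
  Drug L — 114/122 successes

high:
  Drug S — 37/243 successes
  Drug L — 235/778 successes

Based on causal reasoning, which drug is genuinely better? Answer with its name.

The stratified and pooled comparisons disagree (Drug L wins within each inflammation score; Drug S wins overall), so the answer turns on the causal role of inflammation score.
The distribution of inflammation score is itself part of what the drug does — it is an intermediate outcome. Holding it fixed would remove that part of the effect; the total effect is the pooled difference.
Pooled: Drug S 67.6% vs Drug L 38.8%; Drug S is higher overall.

Drug S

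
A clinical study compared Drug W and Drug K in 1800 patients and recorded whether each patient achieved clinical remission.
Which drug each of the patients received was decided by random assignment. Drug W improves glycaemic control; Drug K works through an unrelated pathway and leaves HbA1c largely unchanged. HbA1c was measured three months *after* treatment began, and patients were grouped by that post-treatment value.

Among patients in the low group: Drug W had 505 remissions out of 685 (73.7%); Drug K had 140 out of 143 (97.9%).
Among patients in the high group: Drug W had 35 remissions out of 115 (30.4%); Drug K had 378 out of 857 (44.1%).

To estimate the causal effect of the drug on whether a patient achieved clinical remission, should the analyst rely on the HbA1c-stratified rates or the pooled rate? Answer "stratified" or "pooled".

pooled

Because the drug influences HbA1c, HbA1c is a post-treatment mediator, not a confounder. Stratifying on it would bias the estimate; the causal effect is the crude pooled difference.
Pooled: Drug W 67.5% vs Drug K 51.8%; Drug W is higher overall.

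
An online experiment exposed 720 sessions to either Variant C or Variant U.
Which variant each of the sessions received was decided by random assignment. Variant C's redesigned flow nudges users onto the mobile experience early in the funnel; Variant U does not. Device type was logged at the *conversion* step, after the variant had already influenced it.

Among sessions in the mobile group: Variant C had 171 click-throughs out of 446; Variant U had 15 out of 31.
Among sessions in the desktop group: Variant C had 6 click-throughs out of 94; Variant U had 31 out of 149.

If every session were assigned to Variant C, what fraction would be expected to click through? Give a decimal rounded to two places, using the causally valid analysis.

The device type-specific comparison favours Variant U throughout, but the pooled figures favour Variant C. The question is whether to condition on device type.
The distribution of device type is itself part of what the variant does — it is an intermediate outcome. Holding it fixed would remove that part of the effect; the total effect is the pooled difference.
So P(outcome | do(Variant C)) is just the pooled rate for Variant C: 177/540 = 0.328.

0.33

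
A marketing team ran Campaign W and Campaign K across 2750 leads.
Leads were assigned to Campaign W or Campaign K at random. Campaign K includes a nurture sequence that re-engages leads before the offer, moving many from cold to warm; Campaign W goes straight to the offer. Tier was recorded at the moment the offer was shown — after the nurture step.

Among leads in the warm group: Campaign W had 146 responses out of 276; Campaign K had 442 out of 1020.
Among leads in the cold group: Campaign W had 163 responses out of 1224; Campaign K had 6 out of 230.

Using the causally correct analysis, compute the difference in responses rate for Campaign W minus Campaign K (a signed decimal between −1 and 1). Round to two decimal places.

The stratified and pooled comparisons disagree (Campaign W wins within each engagement tier; Campaign K wins overall), so the answer turns on the causal role of engagement tier.
Engagement tier is downstream of the campaign. One should not condition on a consequence of treatment, so the overall rates are the right comparison.
The causal difference is the pooled difference: 0.206 − 0.358 = -0.152.

-0.15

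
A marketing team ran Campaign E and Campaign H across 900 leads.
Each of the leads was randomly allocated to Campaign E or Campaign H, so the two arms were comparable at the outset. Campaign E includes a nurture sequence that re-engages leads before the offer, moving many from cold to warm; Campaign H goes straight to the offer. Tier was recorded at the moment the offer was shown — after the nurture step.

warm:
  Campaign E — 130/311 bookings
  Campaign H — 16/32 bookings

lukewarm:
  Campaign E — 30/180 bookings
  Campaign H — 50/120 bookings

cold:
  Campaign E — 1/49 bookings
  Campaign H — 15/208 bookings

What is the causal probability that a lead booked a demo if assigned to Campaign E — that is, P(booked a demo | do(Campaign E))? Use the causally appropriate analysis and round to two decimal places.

The distribution of engagement tier is itself part of what the campaign does — it is an intermediate outcome. Holding it fixed would remove that part of the effect; the total effect is the pooled difference.
So P(outcome | do(Campaign E)) is just the pooled rate for Campaign E: 161/540 = 0.298.

0.30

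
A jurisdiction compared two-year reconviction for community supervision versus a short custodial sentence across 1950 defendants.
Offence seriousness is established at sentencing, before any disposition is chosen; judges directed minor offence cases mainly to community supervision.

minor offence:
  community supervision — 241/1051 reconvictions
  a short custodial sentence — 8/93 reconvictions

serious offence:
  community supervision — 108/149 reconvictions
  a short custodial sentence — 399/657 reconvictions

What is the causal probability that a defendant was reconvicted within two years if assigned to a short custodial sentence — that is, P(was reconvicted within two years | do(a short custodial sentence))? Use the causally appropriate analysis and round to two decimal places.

The stratified and pooled comparisons disagree (a short custodial sentence wins within each offence seriousness; community supervision wins overall), so the answer turns on the causal role of offence seriousness.
Offence seriousness is set before the disposition has any effect — it is not caused by the disposition — and it independently drives the outcome. That makes it a confounder, so the causal comparison is within offence seriousness levels.
Standardising a short custodial sentence to the population offence seriousness mix: 0.587·8/93 + 0.413·399/657 = 0.301.

0.30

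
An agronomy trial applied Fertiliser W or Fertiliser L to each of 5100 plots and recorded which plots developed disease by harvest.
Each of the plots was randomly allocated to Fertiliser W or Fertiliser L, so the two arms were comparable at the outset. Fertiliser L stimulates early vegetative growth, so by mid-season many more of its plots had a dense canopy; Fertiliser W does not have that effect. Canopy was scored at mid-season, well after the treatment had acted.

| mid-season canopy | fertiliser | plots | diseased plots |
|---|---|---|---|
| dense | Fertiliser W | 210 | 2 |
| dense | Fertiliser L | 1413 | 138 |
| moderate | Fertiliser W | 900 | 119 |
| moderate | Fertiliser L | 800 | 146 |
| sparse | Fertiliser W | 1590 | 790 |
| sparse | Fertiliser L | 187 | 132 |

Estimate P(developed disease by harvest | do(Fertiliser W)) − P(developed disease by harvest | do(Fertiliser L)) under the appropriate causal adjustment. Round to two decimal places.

The mid-season canopy-specific comparison favours Fertiliser W throughout, but the pooled figures favour Fertiliser L. The question is whether to condition on mid-season canopy.
Stratifying would compare fertilisers among plots the fertilisers themselves sorted into mid-season canopy groups — a form of selection on an intermediate. The unconditioned pooled rates give the total causal effect.
The causal difference is the pooled difference: 0.337 − 0.173 = +0.164.

+0.16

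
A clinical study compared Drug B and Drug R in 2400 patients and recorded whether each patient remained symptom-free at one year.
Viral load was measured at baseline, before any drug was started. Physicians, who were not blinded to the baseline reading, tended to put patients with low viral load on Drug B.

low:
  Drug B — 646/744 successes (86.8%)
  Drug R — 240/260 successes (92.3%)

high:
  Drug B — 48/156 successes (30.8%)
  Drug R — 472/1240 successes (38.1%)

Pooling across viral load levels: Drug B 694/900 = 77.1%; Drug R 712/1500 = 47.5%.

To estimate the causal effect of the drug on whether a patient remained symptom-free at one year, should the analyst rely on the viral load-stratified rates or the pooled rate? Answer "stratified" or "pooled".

stratified

The imbalance in viral load arose from how patients were allocated, not from anything the drug did; and viral load independently affects the outcome. The pooled gap is confounded — condition on viral load.
Within each level — low: 86.8% vs 92.3%; high: 30.8% vs 38.1% — Drug R is higher every time.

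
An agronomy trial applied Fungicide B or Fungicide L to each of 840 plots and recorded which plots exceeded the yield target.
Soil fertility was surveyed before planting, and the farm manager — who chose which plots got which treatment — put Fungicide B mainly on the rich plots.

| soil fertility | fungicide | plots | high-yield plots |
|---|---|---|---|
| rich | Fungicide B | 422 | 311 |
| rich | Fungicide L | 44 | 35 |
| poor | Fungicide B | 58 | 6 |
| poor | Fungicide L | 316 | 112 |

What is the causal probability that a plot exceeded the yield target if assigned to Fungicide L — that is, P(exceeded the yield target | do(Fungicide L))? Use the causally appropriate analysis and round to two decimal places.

The stratified and pooled comparisons disagree (Fungicide L wins within each soil fertility; Fungicide B wins overall), so the answer turns on the causal role of soil fertility.
Here soil fertility is a common cause — it drives both which fungicide a case falls under and the outcome. The crude comparison mixes populations; the stratum-specific rates are the causally relevant ones.
Standardising Fungicide L to the population soil fertility mix: 0.555·35/44 + 0.445·112/316 = 0.599.

0.60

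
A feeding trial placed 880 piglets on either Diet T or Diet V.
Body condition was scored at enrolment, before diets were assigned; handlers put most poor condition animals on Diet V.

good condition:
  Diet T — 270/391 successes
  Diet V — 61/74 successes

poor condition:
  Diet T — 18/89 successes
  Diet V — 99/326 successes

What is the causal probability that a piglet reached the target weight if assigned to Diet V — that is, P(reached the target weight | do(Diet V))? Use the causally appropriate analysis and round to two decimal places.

Diet V is higher inside every starting body condition stratum but Diet T is higher in aggregate. Whether to stratify depends on how starting body condition relates to the diet.
Starting body condition is set before the diet has any effect — it is not caused by the diet — and it independently drives the outcome. That makes it a confounder, so the causal comparison is within starting body condition levels.
Standardising Diet V to the population starting body condition mix: 0.528·61/74 + 0.472·99/326 = 0.579.

0.58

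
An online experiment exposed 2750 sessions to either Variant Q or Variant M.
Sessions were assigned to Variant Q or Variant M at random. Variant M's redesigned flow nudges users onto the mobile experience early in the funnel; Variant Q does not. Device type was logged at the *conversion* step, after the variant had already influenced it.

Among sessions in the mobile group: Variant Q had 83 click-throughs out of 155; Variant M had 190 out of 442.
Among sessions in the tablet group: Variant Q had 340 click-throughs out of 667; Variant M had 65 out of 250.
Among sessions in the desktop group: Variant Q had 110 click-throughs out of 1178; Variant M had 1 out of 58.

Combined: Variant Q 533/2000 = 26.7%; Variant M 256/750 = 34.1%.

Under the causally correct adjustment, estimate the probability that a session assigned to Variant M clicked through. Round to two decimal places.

0.34

Stratifying would compare variants among sessions the variants themselves sorted into device type groups — a form of selection on an intermediate. The unconditioned pooled rates give the total causal effect.
So P(outcome | do(Variant M)) is just the pooled rate for Variant M: 256/750 = 0.341.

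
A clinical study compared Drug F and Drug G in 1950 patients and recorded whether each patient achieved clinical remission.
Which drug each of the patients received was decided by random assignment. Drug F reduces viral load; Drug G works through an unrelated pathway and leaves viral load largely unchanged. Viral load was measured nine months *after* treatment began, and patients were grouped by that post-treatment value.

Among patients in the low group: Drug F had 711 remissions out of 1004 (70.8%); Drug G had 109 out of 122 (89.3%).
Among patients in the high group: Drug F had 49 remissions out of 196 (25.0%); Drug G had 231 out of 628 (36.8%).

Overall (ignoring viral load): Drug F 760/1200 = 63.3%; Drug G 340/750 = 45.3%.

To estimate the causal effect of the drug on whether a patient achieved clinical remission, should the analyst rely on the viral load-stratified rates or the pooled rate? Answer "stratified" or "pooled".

pooled

Viral load is recorded after the drug and is itself shifted by it — it sits on the causal path from drug to outcome. Conditioning on a mediator would strip out part of the effect we want; the pooled comparison gives the total causal effect.
Pooled: Drug F 63.3% vs Drug G 45.3%; Drug F is higher overall.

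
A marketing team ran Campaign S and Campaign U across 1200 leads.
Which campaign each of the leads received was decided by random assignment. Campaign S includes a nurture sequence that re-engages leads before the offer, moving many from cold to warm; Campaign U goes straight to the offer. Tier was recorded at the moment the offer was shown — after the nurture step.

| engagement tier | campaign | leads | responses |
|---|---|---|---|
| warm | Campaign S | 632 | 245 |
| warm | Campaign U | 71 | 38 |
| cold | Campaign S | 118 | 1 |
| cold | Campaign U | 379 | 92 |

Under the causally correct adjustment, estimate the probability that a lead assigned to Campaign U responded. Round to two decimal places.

The engagement tier-specific comparison favours Campaign U throughout, but the pooled figures favour Campaign S. The question is whether to condition on engagement tier.
Engagement tier lies on the pathway campaign → engagement tier → outcome, so adjusting for it blocks the indirect effect. For the total causal effect of campaign, use the unadjusted pooled rates.
So P(outcome | do(Campaign U)) is just the pooled rate for Campaign U: 130/450 = 0.289.

0.29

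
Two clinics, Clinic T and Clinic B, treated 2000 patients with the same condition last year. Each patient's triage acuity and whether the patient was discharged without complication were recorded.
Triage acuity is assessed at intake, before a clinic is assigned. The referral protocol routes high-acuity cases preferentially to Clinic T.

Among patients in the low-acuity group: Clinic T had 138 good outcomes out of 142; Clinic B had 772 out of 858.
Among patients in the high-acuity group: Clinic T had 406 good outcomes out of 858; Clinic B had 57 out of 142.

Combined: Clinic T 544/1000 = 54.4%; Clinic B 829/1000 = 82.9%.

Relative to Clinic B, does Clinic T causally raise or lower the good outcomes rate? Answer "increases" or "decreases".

Triage acuity is set before the clinic has any effect — it is not caused by the clinic — and it independently drives the outcome. That makes it a confounder, so the causal comparison is within triage acuity levels.
Within each level — low-acuity: 97.2% vs 90.0%; high-acuity: 47.3% vs 40.1% — Clinic T is higher every time.

increases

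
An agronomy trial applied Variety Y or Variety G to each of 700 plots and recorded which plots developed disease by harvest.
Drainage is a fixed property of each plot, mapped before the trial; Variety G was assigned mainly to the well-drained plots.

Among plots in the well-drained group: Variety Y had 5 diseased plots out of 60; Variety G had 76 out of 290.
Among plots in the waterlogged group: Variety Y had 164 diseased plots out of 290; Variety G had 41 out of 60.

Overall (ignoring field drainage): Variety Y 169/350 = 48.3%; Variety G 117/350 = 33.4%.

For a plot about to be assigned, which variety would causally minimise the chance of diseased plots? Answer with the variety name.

Within every field drainage level Variety Y has the lower rate, yet pooled Variety G does — Simpson's reversal.
Field drainage differs across varietys for reasons unrelated to any effect of the variety itself, and it separately predicts the outcome — a classic confounder. We must compare within field drainage levels.
Within each level — well-drained: 8.3% vs 26.2%; waterlogged: 56.6% vs 68.3% — Variety Y is lower every time.

Variety Y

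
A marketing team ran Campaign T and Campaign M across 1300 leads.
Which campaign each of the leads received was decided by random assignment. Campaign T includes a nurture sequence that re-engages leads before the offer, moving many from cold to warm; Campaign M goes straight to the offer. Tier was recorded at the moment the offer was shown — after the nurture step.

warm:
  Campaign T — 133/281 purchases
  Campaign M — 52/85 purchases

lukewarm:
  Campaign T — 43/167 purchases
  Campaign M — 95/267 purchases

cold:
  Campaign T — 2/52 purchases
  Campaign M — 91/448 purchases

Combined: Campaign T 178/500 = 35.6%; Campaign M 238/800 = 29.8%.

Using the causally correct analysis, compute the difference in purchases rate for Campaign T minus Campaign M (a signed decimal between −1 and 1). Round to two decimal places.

+0.06

The distribution of engagement tier is itself part of what the campaign does — it is an intermediate outcome. Holding it fixed would remove that part of the effect; the total effect is the pooled difference.
The causal difference is the pooled difference: 0.356 − 0.297 = +0.059.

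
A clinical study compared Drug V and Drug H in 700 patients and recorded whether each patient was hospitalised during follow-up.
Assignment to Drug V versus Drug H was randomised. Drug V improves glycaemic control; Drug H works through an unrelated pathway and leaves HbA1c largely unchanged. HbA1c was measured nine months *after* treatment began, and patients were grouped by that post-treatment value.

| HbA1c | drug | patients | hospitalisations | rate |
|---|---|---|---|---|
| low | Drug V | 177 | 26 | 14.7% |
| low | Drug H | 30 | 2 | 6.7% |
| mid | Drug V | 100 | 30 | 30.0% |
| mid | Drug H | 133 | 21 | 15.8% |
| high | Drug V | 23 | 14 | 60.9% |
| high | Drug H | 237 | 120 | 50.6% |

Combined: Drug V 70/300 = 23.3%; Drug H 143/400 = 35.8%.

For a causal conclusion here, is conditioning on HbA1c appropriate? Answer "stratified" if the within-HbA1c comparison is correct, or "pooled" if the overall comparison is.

pooled

HbA1c is recorded after the drug and is itself shifted by it — it sits on the causal path from drug to outcome. Conditioning on a mediator would strip out part of the effect we want; the pooled comparison gives the total causal effect.
Pooled: Drug V 23.3% vs Drug H 35.8%; Drug V is lower overall.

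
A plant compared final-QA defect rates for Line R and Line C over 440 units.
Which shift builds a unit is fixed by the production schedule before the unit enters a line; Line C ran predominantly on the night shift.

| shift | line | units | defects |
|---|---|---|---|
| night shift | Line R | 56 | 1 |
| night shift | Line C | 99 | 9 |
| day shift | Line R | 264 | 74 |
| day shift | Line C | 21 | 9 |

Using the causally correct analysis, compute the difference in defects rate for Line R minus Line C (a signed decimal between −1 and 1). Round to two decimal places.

-0.12

Shift differs across lines for reasons unrelated to any effect of the line itself, and it separately predicts the outcome — a classic confounder. We must compare within shift levels.
Adjusting over the population distribution of shift: 0.352·(0.018−0.091) + 0.648·(0.280−0.429) = -0.122.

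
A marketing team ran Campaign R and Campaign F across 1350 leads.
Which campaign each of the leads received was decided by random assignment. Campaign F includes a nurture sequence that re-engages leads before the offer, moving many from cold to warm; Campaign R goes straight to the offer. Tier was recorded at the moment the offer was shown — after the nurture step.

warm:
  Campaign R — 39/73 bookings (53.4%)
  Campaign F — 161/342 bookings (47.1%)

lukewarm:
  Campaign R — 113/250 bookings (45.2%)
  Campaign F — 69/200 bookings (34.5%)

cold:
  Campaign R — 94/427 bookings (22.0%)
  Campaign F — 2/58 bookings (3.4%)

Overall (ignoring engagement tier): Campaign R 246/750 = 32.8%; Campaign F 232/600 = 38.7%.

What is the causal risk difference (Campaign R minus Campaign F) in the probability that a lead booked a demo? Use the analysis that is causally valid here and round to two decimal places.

Because the campaign influences engagement tier, engagement tier is a post-treatment mediator, not a confounder. Stratifying on it would bias the estimate; the causal effect is the crude pooled difference.
The causal difference is the pooled difference: 0.328 − 0.387 = -0.059.

-0.06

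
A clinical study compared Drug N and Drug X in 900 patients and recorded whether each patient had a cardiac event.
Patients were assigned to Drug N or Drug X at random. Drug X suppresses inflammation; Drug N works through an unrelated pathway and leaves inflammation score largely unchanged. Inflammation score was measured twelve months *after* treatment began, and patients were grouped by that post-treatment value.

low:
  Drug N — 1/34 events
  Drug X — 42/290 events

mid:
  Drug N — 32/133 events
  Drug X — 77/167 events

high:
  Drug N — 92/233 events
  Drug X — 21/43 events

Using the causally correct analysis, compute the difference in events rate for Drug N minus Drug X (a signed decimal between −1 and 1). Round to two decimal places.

+0.03

Because the drug influences inflammation score, inflammation score is a post-treatment mediator, not a confounder. Stratifying on it would bias the estimate; the causal effect is the crude pooled difference.
The causal difference is the pooled difference: 0.312 − 0.280 = +0.033.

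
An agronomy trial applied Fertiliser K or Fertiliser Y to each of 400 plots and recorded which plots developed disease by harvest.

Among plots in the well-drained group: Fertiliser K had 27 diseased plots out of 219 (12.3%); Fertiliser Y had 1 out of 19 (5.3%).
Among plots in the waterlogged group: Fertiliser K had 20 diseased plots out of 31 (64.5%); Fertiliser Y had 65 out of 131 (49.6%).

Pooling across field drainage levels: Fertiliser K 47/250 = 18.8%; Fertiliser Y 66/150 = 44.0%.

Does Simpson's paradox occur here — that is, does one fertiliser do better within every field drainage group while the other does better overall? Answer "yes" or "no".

yes

Within each field drainage level (well-drained 12.3% vs 5.3%; waterlogged 64.5% vs 49.6%), Fertiliser Y has the lower rate every time. Pooled: 18.8% vs 44.0% — Fertiliser K has the lower rate overall. The two comparisons disagree.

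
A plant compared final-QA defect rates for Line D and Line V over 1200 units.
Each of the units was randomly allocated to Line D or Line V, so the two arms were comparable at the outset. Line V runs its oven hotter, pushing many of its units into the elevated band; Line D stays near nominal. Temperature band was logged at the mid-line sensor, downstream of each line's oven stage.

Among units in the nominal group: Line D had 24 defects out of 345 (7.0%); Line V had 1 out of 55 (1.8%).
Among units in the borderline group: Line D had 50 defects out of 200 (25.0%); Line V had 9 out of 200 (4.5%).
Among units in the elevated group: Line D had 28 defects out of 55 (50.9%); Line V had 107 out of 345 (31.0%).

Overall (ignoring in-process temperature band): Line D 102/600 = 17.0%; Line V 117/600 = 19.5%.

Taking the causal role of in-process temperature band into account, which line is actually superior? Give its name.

Stratifying would compare lines among units the lines themselves sorted into in-process temperature band groups — a form of selection on an intermediate. The unconditioned pooled rates give the total causal effect.
Pooled: Line D 17.0% vs Line V 19.5%; Line D is lower overall.

Line D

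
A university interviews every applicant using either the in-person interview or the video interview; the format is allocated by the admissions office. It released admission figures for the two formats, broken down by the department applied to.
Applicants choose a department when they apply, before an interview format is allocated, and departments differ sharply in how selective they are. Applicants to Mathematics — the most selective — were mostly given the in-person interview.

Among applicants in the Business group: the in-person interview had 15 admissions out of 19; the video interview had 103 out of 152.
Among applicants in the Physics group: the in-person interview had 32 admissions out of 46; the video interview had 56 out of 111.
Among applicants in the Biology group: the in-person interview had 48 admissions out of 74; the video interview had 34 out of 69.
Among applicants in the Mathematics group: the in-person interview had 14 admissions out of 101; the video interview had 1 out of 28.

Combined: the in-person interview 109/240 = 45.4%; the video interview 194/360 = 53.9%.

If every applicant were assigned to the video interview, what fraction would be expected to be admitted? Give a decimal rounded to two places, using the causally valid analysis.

0.45

Department is set before the interview format has any effect — it is not caused by the interview format — and it independently drives the outcome. That makes it a confounder, so the causal comparison is within department levels.
Standardising the video interview to the population department mix: 0.285·103/152 + 0.262·56/111 + 0.238·34/69 + 0.215·1/28 = 0.450.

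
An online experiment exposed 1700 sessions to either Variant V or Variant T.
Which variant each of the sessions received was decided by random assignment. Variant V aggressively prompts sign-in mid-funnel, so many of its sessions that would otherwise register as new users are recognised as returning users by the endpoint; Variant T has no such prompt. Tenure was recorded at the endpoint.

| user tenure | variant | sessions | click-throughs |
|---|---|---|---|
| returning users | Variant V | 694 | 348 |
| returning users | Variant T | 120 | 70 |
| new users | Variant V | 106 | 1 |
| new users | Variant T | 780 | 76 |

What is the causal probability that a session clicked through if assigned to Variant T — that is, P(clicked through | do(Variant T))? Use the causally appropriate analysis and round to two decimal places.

Because the variant influences user tenure, user tenure is a post-treatment mediator, not a confounder. Stratifying on it would bias the estimate; the causal effect is the crude pooled difference.
So P(outcome | do(Variant T)) is just the pooled rate for Variant T: 146/900 = 0.162.

0.16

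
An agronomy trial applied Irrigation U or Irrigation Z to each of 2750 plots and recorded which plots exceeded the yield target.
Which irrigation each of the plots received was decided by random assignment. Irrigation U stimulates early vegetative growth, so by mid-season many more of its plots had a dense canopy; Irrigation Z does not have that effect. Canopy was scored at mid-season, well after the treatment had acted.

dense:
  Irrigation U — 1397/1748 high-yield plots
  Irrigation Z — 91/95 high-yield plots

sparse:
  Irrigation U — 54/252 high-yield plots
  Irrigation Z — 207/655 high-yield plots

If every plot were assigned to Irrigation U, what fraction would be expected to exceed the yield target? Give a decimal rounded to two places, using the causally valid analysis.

Irrigation Z is higher inside every mid-season canopy stratum but Irrigation U is higher in aggregate. Whether to stratify depends on how mid-season canopy relates to the irrigation.
Mid-season canopy here is a post-treatment variable shaped by the irrigation; conditioning on it would introduce bias rather than remove it. The overall comparison is the causal one.
So P(outcome | do(Irrigation U)) is just the pooled rate for Irrigation U: 1451/2000 = 0.726.

0.73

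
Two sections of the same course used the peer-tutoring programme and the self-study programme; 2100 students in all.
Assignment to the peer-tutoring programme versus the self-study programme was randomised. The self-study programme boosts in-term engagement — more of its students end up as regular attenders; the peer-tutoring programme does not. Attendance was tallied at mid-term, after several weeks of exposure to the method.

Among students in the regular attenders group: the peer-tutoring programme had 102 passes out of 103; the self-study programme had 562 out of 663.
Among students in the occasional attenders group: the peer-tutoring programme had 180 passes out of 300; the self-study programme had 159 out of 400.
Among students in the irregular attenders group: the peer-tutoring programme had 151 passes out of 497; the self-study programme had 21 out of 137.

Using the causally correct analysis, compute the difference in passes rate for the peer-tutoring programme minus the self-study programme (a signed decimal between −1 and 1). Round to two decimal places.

the peer-tutoring programme is higher inside every mid-term attendance stratum but the self-study programme is higher in aggregate. Whether to stratify depends on how mid-term attendance relates to the teaching method.
Mid-term attendance is recorded after the teaching method and is itself shifted by it — it sits on the causal path from teaching method to outcome. Conditioning on a mediator would strip out part of the effect we want; the pooled comparison gives the total causal effect.
The causal difference is the pooled difference: 0.481 − 0.618 = -0.137.

-0.14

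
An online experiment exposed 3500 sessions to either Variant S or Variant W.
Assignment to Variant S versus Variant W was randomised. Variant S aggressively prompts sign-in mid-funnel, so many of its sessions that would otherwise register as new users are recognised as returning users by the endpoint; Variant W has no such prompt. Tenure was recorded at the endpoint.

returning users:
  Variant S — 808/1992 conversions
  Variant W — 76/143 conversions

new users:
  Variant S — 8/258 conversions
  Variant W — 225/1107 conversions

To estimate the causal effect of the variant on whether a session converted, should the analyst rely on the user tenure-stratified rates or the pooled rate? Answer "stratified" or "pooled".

User tenure here is a post-treatment variable shaped by the variant; conditioning on it would introduce bias rather than remove it. The overall comparison is the causal one.
Pooled: Variant S 36.3% vs Variant W 24.1%; Variant S is higher overall.

pooled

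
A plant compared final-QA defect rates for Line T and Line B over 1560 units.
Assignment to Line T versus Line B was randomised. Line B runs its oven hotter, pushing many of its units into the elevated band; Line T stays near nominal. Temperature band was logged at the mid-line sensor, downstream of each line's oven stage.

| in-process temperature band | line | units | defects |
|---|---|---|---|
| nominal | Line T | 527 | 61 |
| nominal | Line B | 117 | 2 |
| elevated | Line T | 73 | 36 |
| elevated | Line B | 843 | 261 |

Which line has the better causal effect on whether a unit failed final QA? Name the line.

Line T

The in-process temperature band-specific comparison favours Line B throughout, but the pooled figures favour Line T. The question is whether to condition on in-process temperature band.
In-process temperature band lies on the pathway line → in-process temperature band → outcome, so adjusting for it blocks the indirect effect. For the total causal effect of line, use the unadjusted pooled rates.
Pooled: Line T 16.2% vs Line B 27.4%; Line T is lower overall.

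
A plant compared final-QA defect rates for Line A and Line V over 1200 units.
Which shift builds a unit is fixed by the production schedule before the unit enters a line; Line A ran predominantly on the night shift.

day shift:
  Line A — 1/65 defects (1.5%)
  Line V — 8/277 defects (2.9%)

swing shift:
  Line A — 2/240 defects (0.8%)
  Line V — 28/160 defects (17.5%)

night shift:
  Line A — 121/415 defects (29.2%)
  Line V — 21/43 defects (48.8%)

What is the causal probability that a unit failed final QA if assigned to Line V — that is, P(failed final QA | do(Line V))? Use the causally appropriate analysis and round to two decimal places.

0.25

Shift is set before the line has any effect — it is not caused by the line — and it independently drives the outcome. That makes it a confounder, so the causal comparison is within shift levels.
Standardising Line V to the population shift mix: 0.285·8/277 + 0.333·28/160 + 0.382·21/43 = 0.253.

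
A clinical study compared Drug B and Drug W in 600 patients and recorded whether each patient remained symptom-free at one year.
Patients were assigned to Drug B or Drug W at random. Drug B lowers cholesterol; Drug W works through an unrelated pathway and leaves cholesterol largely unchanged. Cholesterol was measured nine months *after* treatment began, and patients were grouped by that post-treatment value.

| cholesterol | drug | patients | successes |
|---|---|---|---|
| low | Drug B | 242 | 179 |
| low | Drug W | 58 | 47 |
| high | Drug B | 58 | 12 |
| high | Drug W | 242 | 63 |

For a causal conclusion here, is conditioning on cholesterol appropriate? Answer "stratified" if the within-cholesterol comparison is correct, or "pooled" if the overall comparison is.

Stratifying would compare drugs among patients the drugs themselves sorted into cholesterol groups — a form of selection on an intermediate. The unconditioned pooled rates give the total causal effect.
Pooled: Drug B 63.7% vs Drug W 36.7%; Drug B is higher overall.

pooled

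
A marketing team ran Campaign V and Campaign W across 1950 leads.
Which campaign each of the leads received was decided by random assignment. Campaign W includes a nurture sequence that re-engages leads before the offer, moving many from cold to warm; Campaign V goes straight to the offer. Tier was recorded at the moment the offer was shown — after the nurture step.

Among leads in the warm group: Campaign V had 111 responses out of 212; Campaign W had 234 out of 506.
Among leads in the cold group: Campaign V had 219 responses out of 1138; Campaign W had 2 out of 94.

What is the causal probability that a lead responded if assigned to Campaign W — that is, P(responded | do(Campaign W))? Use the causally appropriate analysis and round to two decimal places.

0.39

The engagement tier-specific comparison favours Campaign V throughout, but the pooled figures favour Campaign W. The question is whether to condition on engagement tier.
The distribution of engagement tier is itself part of what the campaign does — it is an intermediate outcome. Holding it fixed would remove that part of the effect; the total effect is the pooled difference.
So P(outcome | do(Campaign W)) is just the pooled rate for Campaign W: 236/600 = 0.393.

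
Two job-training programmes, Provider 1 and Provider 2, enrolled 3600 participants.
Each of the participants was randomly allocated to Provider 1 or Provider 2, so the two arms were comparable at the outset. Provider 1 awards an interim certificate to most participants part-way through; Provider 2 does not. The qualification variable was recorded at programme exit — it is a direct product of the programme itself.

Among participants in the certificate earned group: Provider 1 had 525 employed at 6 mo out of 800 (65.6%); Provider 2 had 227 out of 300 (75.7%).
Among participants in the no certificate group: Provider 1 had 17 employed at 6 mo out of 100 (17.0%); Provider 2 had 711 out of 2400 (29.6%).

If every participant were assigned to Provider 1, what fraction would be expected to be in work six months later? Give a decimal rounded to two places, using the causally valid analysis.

Provider 2 is higher inside every qualification attained during the programme stratum but Provider 1 is higher in aggregate. Whether to stratify depends on how qualification attained during the programme relates to the programme.
Qualification attained during the programme here is a post-treatment variable shaped by the programme; conditioning on it would introduce bias rather than remove it. The overall comparison is the causal one.
So P(outcome | do(Provider 1)) is just the pooled rate for Provider 1: 542/900 = 0.602.

0.60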